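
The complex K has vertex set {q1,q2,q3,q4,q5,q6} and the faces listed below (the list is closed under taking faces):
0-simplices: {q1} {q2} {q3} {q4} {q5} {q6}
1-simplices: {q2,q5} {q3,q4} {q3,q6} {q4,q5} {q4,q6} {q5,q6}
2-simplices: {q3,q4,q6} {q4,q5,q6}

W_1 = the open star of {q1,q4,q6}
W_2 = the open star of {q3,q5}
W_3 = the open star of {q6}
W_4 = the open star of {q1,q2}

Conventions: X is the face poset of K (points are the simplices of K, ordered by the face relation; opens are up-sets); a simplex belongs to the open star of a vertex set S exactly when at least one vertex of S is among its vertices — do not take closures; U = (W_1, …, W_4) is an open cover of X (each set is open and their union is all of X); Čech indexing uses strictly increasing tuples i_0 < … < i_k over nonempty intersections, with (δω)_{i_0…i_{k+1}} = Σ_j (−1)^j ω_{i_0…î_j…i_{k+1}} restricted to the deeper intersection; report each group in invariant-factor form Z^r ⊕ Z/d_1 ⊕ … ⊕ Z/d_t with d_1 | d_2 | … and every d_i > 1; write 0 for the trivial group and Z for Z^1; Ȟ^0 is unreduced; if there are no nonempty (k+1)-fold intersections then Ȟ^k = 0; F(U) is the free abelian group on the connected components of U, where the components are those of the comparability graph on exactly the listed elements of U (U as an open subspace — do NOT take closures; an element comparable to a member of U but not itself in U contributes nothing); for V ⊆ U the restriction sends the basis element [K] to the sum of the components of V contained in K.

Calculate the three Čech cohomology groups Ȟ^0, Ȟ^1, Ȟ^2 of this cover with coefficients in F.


nerve of the cover:
  W1={{q1},{q4},{q6},{q3,q4},{q3,q6},{q4,q5},{q4,q6},{q5,q6},{q3,q4,q6},{q4,q5,q6}} W2={{q3},{q5},{q2,q5},{q3,q4},{q3,q6},{q4,q5},{q5,q6},{q3,q4,q6},{q4,q5,q6}} W3={{q6},{q3,q6},{q4,q6},{q5,q6},{q3,q4,q6},{q4,q5,q6}} W4={{q1},{q2},{q2,q5}}
  W12={{q3,q4},{q3,q6},{q4,q5},{q5,q6},{q3,q4,q6},{q4,q5,q6}} W13={{q6},{q3,q6},{q4,q6},{q5,q6},{q3,q4,q6},{q4,q5,q6}} W14={{q1}} W23={{q3,q6},{q5,q6},{q3,q4,q6},{q4,q5,q6}} W24={{q2,q5}}
  W123={{q3,q6},{q5,q6},{q3,q4,q6},{q4,q5,q6}}
components per intersection:
  W1: {{q1}} {{q4},{q6},{q3,q4},{q3,q6},{q4,q5},{q4,q6},{q5,q6},{q3,q4,q6},{q4,q5,q6}}
  W2: {{q3},{q3,q4},{q3,q6},{q3,q4,q6}} {{q5},{q2,q5},{q4,q5},{q5,q6},{q4,q5,q6}}
  W3: {{q6},{q3,q6},{q4,q6},{q5,q6},{q3,q4,q6},{q4,q5,q6}}
  W4: {{q1}} {{q2},{q2,q5}}
  W12: {{q3,q4},{q3,q6},{q3,q4,q6}} {{q4,q5},{q5,q6},{q4,q5,q6}}
  W13: {{q6},{q3,q6},{q4,q6},{q5,q6},{q3,q4,q6},{q4,q5,q6}}
  W14: {{q1}}
  W23: {{q3,q6},{q3,q4,q6}} {{q5,q6},{q4,q5,q6}}
  W24: {{q2,q5}}
  W123: {{q3,q6},{q3,q4,q6}} {{q5,q6},{q4,q5,q6}}
C dims 7,7,2; δ0: rk 5, SNF 1^5; δ1: rk 2, SNF 1^2
Ȟ^0 = (7 − 5) − 0 = 2, so Ȟ^0 ≅ Z^2
Ȟ^1 = (7 − 2) − 5 = 0, so Ȟ^1 ≅ 0
Ȟ^2 = (2 − 0) − 2 = 0, so Ȟ^2 ≅ 0

Ȟ^0 ≅ Z^2,  Ȟ^1 ≅ 0,  Ȟ^2 ≅ 0


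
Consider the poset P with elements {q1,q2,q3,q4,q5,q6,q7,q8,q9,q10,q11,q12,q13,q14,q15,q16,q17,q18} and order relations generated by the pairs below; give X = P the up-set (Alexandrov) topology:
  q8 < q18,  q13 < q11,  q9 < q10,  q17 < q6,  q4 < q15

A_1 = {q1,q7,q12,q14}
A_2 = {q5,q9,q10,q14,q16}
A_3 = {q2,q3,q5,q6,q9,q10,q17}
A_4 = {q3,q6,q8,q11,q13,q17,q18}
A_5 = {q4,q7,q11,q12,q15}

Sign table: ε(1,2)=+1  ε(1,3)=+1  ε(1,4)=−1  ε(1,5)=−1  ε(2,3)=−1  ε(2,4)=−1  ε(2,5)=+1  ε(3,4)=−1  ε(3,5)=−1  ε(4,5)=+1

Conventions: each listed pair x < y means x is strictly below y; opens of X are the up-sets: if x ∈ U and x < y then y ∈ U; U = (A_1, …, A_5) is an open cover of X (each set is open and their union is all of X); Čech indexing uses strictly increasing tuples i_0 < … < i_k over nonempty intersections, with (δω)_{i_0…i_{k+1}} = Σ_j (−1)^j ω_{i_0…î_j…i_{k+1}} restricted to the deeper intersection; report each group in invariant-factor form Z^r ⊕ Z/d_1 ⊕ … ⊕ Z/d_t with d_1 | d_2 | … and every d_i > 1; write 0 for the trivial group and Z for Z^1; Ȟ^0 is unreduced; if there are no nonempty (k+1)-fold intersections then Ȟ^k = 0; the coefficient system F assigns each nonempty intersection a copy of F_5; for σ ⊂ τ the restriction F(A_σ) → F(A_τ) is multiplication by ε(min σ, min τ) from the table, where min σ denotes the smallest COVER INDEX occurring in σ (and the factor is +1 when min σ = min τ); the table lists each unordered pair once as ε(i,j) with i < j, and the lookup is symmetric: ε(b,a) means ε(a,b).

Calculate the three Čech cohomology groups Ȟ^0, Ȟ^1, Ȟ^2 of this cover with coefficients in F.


Ȟ^0 ≅ 0, Ȟ^1 ≅ 0, Ȟ^2 ≅ 0

intersection data:
  A12={q14} A15={q7,q12} A23={q5,q9,q10} A34={q3,q6,q17} A45={q11}
C dims 5,5; δ0: rk_F5 5
Ȟ^0 = (5 − 5) − 0 = 0, so Ȟ^0 ≅ 0
Ȟ^1 = (5 − 0) − 5 = 0, so Ȟ^1 ≅ 0
Ȟ^2 = (0 − 0) − 0 = 0, so Ȟ^2 ≅ 0


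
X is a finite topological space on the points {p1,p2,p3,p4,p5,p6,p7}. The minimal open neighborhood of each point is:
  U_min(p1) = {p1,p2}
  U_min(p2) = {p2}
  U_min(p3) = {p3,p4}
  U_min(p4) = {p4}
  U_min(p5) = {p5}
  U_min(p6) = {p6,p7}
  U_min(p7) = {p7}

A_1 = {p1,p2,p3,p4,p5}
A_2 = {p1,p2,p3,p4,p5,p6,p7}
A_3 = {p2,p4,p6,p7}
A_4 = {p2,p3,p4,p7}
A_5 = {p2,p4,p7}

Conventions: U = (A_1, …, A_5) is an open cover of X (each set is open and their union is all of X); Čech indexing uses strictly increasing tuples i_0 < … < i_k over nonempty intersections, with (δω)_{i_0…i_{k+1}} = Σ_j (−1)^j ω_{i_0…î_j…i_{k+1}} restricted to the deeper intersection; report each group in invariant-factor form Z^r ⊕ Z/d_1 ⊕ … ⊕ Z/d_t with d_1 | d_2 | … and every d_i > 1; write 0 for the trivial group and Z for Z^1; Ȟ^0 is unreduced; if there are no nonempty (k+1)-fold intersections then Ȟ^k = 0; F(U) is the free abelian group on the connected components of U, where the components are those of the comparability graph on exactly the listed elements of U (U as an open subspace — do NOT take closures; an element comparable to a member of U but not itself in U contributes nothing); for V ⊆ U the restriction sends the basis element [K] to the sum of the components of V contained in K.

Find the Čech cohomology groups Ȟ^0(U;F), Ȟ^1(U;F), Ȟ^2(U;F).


Ȟ^0(U;F) ≅ Z^4; Ȟ^1(U;F) ≅ 0; Ȟ^2(U;F) ≅ 0

nonempty intersections:
  A12={p1,p2,p3,p4,p5} A13={p2,p4} A14={p2,p3,p4} A15={p2,p4} A23={p2,p4,p6,p7} A24={p2,p3,p4,p7} A25={p2,p4,p7} A34={p2,p4,p7} A35={p2,p4,p7} A45={p2,p4,p7}
  A123={p2,p4} A124={p2,p3,p4} A125={p2,p4} A134={p2,p4} A135={p2,p4} A145={p2,p4} A234={p2,p4,p7} A235={p2,p4,p7} A245={p2,p4,p7} A345={p2,p4,p7}
  A1234={p2,p4} A1235={p2,p4} A1245={p2,p4} A1345={p2,p4} A2345={p2,p4,p7}
  A12345={p2,p4}
components per intersection:
  A1: {p1,p2} {p3,p4} {p5}
  A2: {p1,p2} {p3,p4} {p5} {p6,p7}
  A3: {p2} {p4} {p6,p7}
  A4: {p2} {p3,p4} {p7}
  A5: {p2} {p4} {p7}
  A12: {p1,p2} {p3,p4} {p5}
  A13: {p2} {p4}
  A14: {p2} {p3,p4}
  A15: {p2} {p4}
  A23: {p2} {p4} {p6,p7}
  A24: {p2} {p3,p4} {p7}
  A25: {p2} {p4} {p7}
  A34: {p2} {p4} {p7}
  A35: {p2} {p4} {p7}
  A45: {p2} {p4} {p7}
  A123: {p2} {p4}
  A124: {p2} {p3,p4}
  A125: {p2} {p4}
  A134: {p2} {p4}
  A135: {p2} {p4}
  A145: {p2} {p4}
  A234: {p2} {p4} {p7}
  A235: {p2} {p4} {p7}
  A245: {p2} {p4} {p7}
  A345: {p2} {p4} {p7}
  A1234: {p2} {p4}
  A1235: {p2} {p4}
  A1245: {p2} {p4}
  A1345: {p2} {p4}
  A2345: {p2} {p4} {p7}
  A12345: {p2} {p4}
C dims 16,27,24,11; δ0: rk 12, SNF 1^12; δ1: rk 15, SNF 1^15; δ2: rk 9, SNF 1^9
Ȟ^0: (16−12)−0=4 ⇒ Z^4
Ȟ^1: (27−15)−12=0 ⇒ 0
Ȟ^2: (24−9)−15=0 ⇒ 0


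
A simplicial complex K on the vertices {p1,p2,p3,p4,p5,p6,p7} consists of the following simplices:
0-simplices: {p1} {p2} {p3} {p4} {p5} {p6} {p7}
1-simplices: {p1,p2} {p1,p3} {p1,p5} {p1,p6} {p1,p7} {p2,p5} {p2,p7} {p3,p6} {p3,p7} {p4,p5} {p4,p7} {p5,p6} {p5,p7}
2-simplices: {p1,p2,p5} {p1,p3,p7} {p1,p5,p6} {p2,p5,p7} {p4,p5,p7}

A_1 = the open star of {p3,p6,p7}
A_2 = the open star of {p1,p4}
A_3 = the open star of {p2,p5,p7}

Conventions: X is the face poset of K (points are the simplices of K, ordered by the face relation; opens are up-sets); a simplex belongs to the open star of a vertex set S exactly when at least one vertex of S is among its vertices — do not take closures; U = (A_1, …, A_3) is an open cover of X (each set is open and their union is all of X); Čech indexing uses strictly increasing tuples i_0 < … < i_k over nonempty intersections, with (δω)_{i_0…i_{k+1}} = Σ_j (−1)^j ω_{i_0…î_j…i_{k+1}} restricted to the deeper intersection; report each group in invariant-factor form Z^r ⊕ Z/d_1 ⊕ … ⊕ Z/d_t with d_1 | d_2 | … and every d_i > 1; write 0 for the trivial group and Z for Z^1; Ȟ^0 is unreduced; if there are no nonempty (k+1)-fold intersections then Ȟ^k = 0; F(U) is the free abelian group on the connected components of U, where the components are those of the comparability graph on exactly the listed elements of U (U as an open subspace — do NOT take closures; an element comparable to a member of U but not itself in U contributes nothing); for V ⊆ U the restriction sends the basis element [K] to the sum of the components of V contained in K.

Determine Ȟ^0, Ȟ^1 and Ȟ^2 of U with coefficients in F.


Ȟ^0 = Z,  Ȟ^1 = Z^2,  Ȟ^2 = 0

intersection data:
  A1={{p3},{p6},{p7},{p1,p3},{p1,p6},{p1,p7},{p2,p7},{p3,p6},{p3,p7},{p4,p7},{p5,p6},{p5,p7},{p1,p3,p7},{p1,p5,p6},{p2,p5,p7},{p4,p5,p7}} A2={{p1},{p4},{p1,p2},{p1,p3},{p1,p5},{p1,p6},{p1,p7},{p4,p5},{p4,p7},{p1,p2,p5},{p1,p3,p7},{p1,p5,p6},{p4,p5,p7}} A3={{p2},{p5},{p7},{p1,p2},{p1,p5},{p1,p7},{p2,p5},{p2,p7},{p3,p7},{p4,p5},{p4,p7},{p5,p6},{p5,p7},{p1,p2,p5},{p1,p3,p7},{p1,p5,p6},{p2,p5,p7},{p4,p5,p7}}
  A12={{p1,p3},{p1,p6},{p1,p7},{p4,p7},{p1,p3,p7},{p1,p5,p6},{p4,p5,p7}} A13={{p7},{p1,p7},{p2,p7},{p3,p7},{p4,p7},{p5,p6},{p5,p7},{p1,p3,p7},{p1,p5,p6},{p2,p5,p7},{p4,p5,p7}} A23={{p1,p2},{p1,p5},{p1,p7},{p4,p5},{p4,p7},{p1,p2,p5},{p1,p3,p7},{p1,p5,p6},{p4,p5,p7}}
  A123={{p1,p7},{p4,p7},{p1,p3,p7},{p1,p5,p6},{p4,p5,p7}}
components per intersection:
  A1: {{p3},{p6},{p7},{p1,p3},{p1,p6},{p1,p7},{p2,p7},{p3,p6},{p3,p7},{p4,p7},{p5,p6},{p5,p7},{p1,p3,p7},{p1,p5,p6},{p2,p5,p7},{p4,p5,p7}}
  A2: {{p1},{p1,p2},{p1,p3},{p1,p5},{p1,p6},{p1,p7},{p1,p2,p5},{p1,p3,p7},{p1,p5,p6}} {{p4},{p4,p5},{p4,p7},{p4,p5,p7}}
  A3: {{p2},{p5},{p7},{p1,p2},{p1,p5},{p1,p7},{p2,p5},{p2,p7},{p3,p7},{p4,p5},{p4,p7},{p5,p6},{p5,p7},{p1,p2,p5},{p1,p3,p7},{p1,p5,p6},{p2,p5,p7},{p4,p5,p7}}
  A12: {{p1,p3},{p1,p7},{p1,p3,p7}} {{p1,p6},{p1,p5,p6}} {{p4,p7},{p4,p5,p7}}
  A13: {{p7},{p1,p7},{p2,p7},{p3,p7},{p4,p7},{p5,p7},{p1,p3,p7},{p2,p5,p7},{p4,p5,p7}} {{p5,p6},{p1,p5,p6}}
  A23: {{p1,p2},{p1,p5},{p1,p2,p5},{p1,p5,p6}} {{p1,p7},{p1,p3,p7}} {{p4,p5},{p4,p7},{p4,p5,p7}}
  A123: {{p1,p7},{p1,p3,p7}} {{p4,p7},{p4,p5,p7}} {{p1,p5,p6}}
C dims 4,8,3; δ0: rk 3, SNF 1^3; δ1: rk 3, SNF 1^3
Ȟ^0 = (4 − 3) − 0 = 1, so Ȟ^0 ≅ Z
Ȟ^1 = (8 − 3) − 3 = 2, so Ȟ^1 ≅ Z^2
Ȟ^2 = (3 − 0) − 3 = 0, so Ȟ^2 ≅ 0


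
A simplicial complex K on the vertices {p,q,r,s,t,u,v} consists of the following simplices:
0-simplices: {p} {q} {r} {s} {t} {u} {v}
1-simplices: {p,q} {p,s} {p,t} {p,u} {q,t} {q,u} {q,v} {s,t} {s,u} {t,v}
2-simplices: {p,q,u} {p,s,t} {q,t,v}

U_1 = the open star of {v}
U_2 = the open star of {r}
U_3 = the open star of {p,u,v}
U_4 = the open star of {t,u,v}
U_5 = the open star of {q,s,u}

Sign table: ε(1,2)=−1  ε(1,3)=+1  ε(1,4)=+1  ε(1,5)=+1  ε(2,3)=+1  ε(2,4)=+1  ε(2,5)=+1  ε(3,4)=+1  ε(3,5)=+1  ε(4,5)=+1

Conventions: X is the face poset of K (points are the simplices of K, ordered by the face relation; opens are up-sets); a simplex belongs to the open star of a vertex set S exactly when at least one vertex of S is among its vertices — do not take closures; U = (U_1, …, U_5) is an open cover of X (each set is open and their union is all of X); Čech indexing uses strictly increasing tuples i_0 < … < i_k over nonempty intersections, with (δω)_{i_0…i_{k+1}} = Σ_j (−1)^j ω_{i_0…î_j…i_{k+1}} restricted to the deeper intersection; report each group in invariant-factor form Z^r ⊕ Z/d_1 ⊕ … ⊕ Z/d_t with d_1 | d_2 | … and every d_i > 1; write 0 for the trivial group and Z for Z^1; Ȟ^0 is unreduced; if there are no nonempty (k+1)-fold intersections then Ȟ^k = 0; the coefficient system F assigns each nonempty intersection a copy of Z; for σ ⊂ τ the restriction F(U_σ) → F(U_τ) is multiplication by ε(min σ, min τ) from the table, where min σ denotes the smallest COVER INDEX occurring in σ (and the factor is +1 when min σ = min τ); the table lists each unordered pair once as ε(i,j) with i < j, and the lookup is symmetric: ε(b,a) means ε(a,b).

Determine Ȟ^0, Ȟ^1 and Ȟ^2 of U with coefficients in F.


intersection data:
  U1={{v},{q,v},{t,v},{q,t,v}} U2={{r}} U3={{p},{u},{v},{p,q},{p,s},{p,t},{p,u},{q,u},{q,v},{s,u},{t,v},{p,q,u},{p,s,t},{q,t,v}} U4={{t},{u},{v},{p,t},{p,u},{q,t},{q,u},{q,v},{s,t},{s,u},{t,v},{p,q,u},{p,s,t},{q,t,v}} U5={{q},{s},{u},{p,q},{p,s},{p,u},{q,t},{q,u},{q,v},{s,t},{s,u},{p,q,u},{p,s,t},{q,t,v}}
  U13={{v},{q,v},{t,v},{q,t,v}} U14={{v},{q,v},{t,v},{q,t,v}} U15={{q,v},{q,t,v}} U34={{u},{v},{p,t},{p,u},{q,u},{q,v},{s,u},{t,v},{p,q,u},{p,s,t},{q,t,v}} U35={{u},{p,q},{p,s},{p,u},{q,u},{q,v},{s,u},{p,q,u},{p,s,t},{q,t,v}} U45={{u},{p,u},{q,t},{q,u},{q,v},{s,t},{s,u},{p,q,u},{p,s,t},{q,t,v}}
  U134={{v},{q,v},{t,v},{q,t,v}} U135={{q,v},{q,t,v}} U145={{q,v},{q,t,v}} U345={{u},{p,u},{q,u},{q,v},{s,u},{p,q,u},{p,s,t},{q,t,v}}
  U1345={{q,v},{q,t,v}}
C dims 5,6,4,1; δ0: rk 3, SNF 1^3; δ1: rk 3, SNF 1^3; δ2: rk 1, SNF 1^1
Ȟ^0 = (5 − 3) − 0 = 2, so Ȟ^0 ≅ Z^2
Ȟ^1 = (6 − 3) − 3 = 0, so Ȟ^1 ≅ 0
Ȟ^2 = (4 − 1) − 3 = 0, so Ȟ^2 ≅ 0

Ȟ^0 ≅ Z^2; Ȟ^1 ≅ 0; Ȟ^2 ≅ 0


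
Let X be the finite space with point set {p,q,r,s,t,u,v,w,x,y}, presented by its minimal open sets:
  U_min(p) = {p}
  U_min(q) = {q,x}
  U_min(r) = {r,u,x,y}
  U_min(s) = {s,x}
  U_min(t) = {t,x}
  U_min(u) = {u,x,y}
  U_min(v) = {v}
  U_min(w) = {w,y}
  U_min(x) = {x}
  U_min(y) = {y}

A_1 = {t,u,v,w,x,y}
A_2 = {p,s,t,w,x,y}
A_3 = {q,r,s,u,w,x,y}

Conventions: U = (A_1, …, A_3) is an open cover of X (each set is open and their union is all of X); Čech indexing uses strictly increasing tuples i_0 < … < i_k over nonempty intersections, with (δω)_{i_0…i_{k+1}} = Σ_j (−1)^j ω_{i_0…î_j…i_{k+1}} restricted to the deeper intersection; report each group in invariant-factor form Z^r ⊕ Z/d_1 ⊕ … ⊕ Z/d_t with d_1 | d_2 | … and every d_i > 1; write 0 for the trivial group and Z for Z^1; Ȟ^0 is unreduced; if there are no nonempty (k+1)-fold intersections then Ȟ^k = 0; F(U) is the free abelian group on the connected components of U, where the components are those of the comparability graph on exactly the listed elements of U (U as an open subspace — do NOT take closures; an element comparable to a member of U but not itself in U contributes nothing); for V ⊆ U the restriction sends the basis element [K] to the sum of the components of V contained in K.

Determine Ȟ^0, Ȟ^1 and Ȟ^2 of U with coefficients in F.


nonempty overlaps:
  A12={t,w,x,y} A13={u,w,x,y} A23={s,w,x,y}
  A123={w,x,y}
components per intersection:
  A1: {t,u,w,x,y} {v}
  A2: {p} {s,t,x} {w,y}
  A3: {q,r,s,u,w,x,y}
  A12: {t,x} {w,y}
  A13: {u,w,x,y}
  A23: {s,x} {w,y}
  A123: {w,y} {x}
C dims 6,5,2; δ0: rk 3, SNF 1^3; δ1: rk 2, SNF 1^2
degree 0: 6−3−0 = 3 → Ȟ^0 ≅ Z^3
degree 1: 5−2−3 = 0 → Ȟ^1 ≅ 0
degree 2: 2−0−2 = 0 → Ȟ^2 ≅ 0

Ȟ^0 ≅ Z^3, Ȟ^1 ≅ 0 and Ȟ^2 ≅ 0


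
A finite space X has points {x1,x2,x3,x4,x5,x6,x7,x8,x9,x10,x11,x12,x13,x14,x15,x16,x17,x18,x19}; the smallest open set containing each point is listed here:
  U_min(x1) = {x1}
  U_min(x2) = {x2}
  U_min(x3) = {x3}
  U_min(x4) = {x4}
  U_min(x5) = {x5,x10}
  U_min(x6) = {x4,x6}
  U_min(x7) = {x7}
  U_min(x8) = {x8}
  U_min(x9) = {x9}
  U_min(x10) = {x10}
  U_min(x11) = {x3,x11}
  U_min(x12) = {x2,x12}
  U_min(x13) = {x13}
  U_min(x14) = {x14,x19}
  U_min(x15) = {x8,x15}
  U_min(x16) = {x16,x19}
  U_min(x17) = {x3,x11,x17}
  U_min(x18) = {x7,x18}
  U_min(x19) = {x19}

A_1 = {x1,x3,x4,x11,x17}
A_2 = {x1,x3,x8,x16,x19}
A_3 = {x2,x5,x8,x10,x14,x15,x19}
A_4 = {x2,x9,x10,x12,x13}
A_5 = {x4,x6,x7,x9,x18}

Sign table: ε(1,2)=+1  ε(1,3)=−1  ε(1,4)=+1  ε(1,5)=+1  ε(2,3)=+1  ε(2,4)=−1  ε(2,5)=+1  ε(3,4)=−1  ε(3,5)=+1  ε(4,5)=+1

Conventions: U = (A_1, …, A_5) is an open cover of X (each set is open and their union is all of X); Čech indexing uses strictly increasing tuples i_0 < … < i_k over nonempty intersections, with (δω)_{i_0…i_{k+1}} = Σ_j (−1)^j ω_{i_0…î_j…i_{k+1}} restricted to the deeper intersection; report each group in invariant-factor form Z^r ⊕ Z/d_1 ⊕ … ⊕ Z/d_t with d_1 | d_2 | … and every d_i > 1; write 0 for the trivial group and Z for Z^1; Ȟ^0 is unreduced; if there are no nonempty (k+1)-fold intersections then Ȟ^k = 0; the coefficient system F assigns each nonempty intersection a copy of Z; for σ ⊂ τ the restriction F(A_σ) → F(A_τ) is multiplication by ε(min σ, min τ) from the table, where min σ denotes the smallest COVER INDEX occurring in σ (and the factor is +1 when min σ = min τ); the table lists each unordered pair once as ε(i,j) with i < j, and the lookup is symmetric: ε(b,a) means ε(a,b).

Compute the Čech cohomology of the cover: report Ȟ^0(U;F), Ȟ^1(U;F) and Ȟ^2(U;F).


cover nerve:
  A12={x1,x3} A15={x4} A23={x8,x19} A34={x2,x10} A45={x9}
C dims 5,5; δ0: rk 5, SNF 1^4·2
Ȟ^0: (5−5)−0=0 ⇒ 0
Ȟ^1: (5−0)−5=0 plus torsion [2] ⇒ Z/2
Ȟ^2: (0−0)−0=0 ⇒ 0

Ȟ^0 = 0; Ȟ^1 = Z/2; Ȟ^2 = 0


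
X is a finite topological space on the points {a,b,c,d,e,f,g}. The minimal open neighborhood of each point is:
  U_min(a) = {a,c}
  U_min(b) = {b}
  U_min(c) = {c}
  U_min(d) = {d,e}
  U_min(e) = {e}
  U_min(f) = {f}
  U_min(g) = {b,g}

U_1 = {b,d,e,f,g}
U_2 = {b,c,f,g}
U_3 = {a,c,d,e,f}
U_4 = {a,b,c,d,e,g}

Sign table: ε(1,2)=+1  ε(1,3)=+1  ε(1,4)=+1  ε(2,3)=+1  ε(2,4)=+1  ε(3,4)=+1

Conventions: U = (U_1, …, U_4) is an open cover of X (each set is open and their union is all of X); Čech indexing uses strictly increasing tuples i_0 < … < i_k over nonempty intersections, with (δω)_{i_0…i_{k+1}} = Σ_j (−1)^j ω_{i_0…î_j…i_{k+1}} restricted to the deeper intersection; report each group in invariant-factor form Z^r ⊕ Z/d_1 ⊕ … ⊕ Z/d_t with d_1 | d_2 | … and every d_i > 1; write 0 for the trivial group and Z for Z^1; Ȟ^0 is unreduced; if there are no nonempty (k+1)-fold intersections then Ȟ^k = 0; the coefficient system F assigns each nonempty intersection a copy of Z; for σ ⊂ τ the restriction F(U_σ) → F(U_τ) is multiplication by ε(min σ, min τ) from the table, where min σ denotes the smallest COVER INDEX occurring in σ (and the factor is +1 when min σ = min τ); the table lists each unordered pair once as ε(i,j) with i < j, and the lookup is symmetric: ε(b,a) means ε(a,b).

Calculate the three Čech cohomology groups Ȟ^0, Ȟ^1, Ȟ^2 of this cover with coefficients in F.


intersection data:
  U12={b,f,g} U13={d,e,f} U14={b,d,e,g} U23={c,f} U24={b,c,g} U34={a,c,d,e}
  U123={f} U124={b,g} U134={d,e} U234={c}
C dims 4,6,4; δ0: rk 3, SNF 1^3; δ1: rk 3, SNF 1^3
Ȟ^0 = (4 − 3) − 0 = 1, so Ȟ^0 ≅ Z
Ȟ^1 = (6 − 3) − 3 = 0, so Ȟ^1 ≅ 0
Ȟ^2 = (4 − 0) − 3 = 1, so Ȟ^2 ≅ Z

Ȟ^0 = Z,  Ȟ^1 = 0,  Ȟ^2 = Z


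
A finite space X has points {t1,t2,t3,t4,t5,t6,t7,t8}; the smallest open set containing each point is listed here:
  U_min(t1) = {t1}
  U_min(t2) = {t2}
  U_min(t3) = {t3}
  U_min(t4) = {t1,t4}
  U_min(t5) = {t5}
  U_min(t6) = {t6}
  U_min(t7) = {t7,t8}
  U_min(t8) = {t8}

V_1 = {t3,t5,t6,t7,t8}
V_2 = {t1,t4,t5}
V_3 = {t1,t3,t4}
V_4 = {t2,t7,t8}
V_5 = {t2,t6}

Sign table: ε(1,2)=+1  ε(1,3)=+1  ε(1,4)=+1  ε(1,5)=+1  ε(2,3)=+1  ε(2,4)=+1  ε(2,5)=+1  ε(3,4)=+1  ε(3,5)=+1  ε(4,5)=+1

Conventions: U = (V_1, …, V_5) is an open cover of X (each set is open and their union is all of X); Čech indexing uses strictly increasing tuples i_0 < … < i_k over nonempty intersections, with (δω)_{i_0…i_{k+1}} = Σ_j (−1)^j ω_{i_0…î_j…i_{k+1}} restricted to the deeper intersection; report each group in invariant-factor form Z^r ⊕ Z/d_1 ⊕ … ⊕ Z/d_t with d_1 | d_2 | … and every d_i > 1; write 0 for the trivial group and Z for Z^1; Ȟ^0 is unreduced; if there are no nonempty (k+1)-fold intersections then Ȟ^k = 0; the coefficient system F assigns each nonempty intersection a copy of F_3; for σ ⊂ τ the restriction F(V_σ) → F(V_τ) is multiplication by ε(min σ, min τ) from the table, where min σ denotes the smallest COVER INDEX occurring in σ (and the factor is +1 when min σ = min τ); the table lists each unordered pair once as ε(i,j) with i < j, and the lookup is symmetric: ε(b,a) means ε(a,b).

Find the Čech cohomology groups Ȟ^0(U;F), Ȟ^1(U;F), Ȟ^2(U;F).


Ȟ^0 = Z/3, Ȟ^1 = Z/3 ⊕ Z/3, Ȟ^2 = 0

nonempty intersections:
  V12={t5} V13={t3} V14={t7,t8} V15={t6} V23={t1,t4} V45={t2}
C dims 5,6; δ0: rk_F3 4
Ȟ^0: (5−4)−0=1 ⇒ Z/3
Ȟ^1: (6−0)−4=2 ⇒ Z/3 ⊕ Z/3
Ȟ^2: (0−0)−0=0 ⇒ 0


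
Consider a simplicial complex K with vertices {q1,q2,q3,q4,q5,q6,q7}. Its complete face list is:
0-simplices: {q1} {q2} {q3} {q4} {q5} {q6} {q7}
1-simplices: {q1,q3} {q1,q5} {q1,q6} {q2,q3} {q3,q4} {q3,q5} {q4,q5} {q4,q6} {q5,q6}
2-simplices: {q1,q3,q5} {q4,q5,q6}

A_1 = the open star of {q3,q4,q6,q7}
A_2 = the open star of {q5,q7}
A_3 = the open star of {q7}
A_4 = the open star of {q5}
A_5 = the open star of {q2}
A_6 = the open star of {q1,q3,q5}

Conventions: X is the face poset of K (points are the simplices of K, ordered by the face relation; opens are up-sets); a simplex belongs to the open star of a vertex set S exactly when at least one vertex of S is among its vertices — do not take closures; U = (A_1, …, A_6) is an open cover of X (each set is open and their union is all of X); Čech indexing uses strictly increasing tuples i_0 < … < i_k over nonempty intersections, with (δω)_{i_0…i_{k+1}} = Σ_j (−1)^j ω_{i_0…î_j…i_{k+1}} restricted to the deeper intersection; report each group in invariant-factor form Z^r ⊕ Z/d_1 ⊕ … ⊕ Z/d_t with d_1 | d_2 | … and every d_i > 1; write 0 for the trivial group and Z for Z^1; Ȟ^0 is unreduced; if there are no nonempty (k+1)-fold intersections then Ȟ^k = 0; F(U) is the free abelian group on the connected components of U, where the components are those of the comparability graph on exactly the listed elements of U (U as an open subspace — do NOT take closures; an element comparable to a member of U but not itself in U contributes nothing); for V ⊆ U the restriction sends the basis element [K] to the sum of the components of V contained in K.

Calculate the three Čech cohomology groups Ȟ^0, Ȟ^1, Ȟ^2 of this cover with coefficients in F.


Ȟ^0 = Z^2; Ȟ^1 = Z^2; Ȟ^2 = 0

nonempty overlaps:
  A1={{q3},{q4},{q6},{q7},{q1,q3},{q1,q6},{q2,q3},{q3,q4},{q3,q5},{q4,q5},{q4,q6},{q5,q6},{q1,q3,q5},{q4,q5,q6}} A2={{q5},{q7},{q1,q5},{q3,q5},{q4,q5},{q5,q6},{q1,q3,q5},{q4,q5,q6}} A3={{q7}} A4={{q5},{q1,q5},{q3,q5},{q4,q5},{q5,q6},{q1,q3,q5},{q4,q5,q6}} A5={{q2},{q2,q3}} A6={{q1},{q3},{q5},{q1,q3},{q1,q5},{q1,q6},{q2,q3},{q3,q4},{q3,q5},{q4,q5},{q5,q6},{q1,q3,q5},{q4,q5,q6}}
  A12={{q7},{q3,q5},{q4,q5},{q5,q6},{q1,q3,q5},{q4,q5,q6}} A13={{q7}} A14={{q3,q5},{q4,q5},{q5,q6},{q1,q3,q5},{q4,q5,q6}} A15={{q2,q3}} A16={{q3},{q1,q3},{q1,q6},{q2,q3},{q3,q4},{q3,q5},{q4,q5},{q5,q6},{q1,q3,q5},{q4,q5,q6}} A23={{q7}} A24={{q5},{q1,q5},{q3,q5},{q4,q5},{q5,q6},{q1,q3,q5},{q4,q5,q6}} A26={{q5},{q1,q5},{q3,q5},{q4,q5},{q5,q6},{q1,q3,q5},{q4,q5,q6}} A46={{q5},{q1,q5},{q3,q5},{q4,q5},{q5,q6},{q1,q3,q5},{q4,q5,q6}} A56={{q2,q3}}
  A123={{q7}} A124={{q3,q5},{q4,q5},{q5,q6},{q1,q3,q5},{q4,q5,q6}} A126={{q3,q5},{q4,q5},{q5,q6},{q1,q3,q5},{q4,q5,q6}} A146={{q3,q5},{q4,q5},{q5,q6},{q1,q3,q5},{q4,q5,q6}} A156={{q2,q3}} A246={{q5},{q1,q5},{q3,q5},{q4,q5},{q5,q6},{q1,q3,q5},{q4,q5,q6}}
  A1246={{q3,q5},{q4,q5},{q5,q6},{q1,q3,q5},{q4,q5,q6}}
components per intersection:
  A1: {{q3},{q4},{q6},{q1,q3},{q1,q6},{q2,q3},{q3,q4},{q3,q5},{q4,q5},{q4,q6},{q5,q6},{q1,q3,q5},{q4,q5,q6}} {{q7}}
  A2: {{q5},{q1,q5},{q3,q5},{q4,q5},{q5,q6},{q1,q3,q5},{q4,q5,q6}} {{q7}}
  A3: {{q7}}
  A4: {{q5},{q1,q5},{q3,q5},{q4,q5},{q5,q6},{q1,q3,q5},{q4,q5,q6}}
  A5: {{q2},{q2,q3}}
  A6: {{q1},{q3},{q5},{q1,q3},{q1,q5},{q1,q6},{q2,q3},{q3,q4},{q3,q5},{q4,q5},{q5,q6},{q1,q3,q5},{q4,q5,q6}}
  A12: {{q7}} {{q3,q5},{q1,q3,q5}} {{q4,q5},{q5,q6},{q4,q5,q6}}
  A13: {{q7}}
  A14: {{q3,q5},{q1,q3,q5}} {{q4,q5},{q5,q6},{q4,q5,q6}}
  A15: {{q2,q3}}
  A16: {{q3},{q1,q3},{q2,q3},{q3,q4},{q3,q5},{q1,q3,q5}} {{q1,q6}} {{q4,q5},{q5,q6},{q4,q5,q6}}
  A23: {{q7}}
  A24: {{q5},{q1,q5},{q3,q5},{q4,q5},{q5,q6},{q1,q3,q5},{q4,q5,q6}}
  A26: {{q5},{q1,q5},{q3,q5},{q4,q5},{q5,q6},{q1,q3,q5},{q4,q5,q6}}
  A46: {{q5},{q1,q5},{q3,q5},{q4,q5},{q5,q6},{q1,q3,q5},{q4,q5,q6}}
  A56: {{q2,q3}}
  A123: {{q7}}
  A124: {{q3,q5},{q1,q3,q5}} {{q4,q5},{q5,q6},{q4,q5,q6}}
  A126: {{q3,q5},{q1,q3,q5}} {{q4,q5},{q5,q6},{q4,q5,q6}}
  A146: {{q3,q5},{q1,q3,q5}} {{q4,q5},{q5,q6},{q4,q5,q6}}
  A156: {{q2,q3}}
  A246: {{q5},{q1,q5},{q3,q5},{q4,q5},{q5,q6},{q1,q3,q5},{q4,q5,q6}}
  A1246: {{q3,q5},{q1,q3,q5}} {{q4,q5},{q5,q6},{q4,q5,q6}}
C dims 8,15,9,2; δ0: rk 6, SNF 1^6; δ1: rk 7, SNF 1^7; δ2: rk 2, SNF 1^2
degree 0: 8−6−0 = 2 → Ȟ^0 ≅ Z^2
degree 1: 15−7−6 = 2 → Ȟ^1 ≅ Z^2
degree 2: 9−2−7 = 0 → Ȟ^2 ≅ 0


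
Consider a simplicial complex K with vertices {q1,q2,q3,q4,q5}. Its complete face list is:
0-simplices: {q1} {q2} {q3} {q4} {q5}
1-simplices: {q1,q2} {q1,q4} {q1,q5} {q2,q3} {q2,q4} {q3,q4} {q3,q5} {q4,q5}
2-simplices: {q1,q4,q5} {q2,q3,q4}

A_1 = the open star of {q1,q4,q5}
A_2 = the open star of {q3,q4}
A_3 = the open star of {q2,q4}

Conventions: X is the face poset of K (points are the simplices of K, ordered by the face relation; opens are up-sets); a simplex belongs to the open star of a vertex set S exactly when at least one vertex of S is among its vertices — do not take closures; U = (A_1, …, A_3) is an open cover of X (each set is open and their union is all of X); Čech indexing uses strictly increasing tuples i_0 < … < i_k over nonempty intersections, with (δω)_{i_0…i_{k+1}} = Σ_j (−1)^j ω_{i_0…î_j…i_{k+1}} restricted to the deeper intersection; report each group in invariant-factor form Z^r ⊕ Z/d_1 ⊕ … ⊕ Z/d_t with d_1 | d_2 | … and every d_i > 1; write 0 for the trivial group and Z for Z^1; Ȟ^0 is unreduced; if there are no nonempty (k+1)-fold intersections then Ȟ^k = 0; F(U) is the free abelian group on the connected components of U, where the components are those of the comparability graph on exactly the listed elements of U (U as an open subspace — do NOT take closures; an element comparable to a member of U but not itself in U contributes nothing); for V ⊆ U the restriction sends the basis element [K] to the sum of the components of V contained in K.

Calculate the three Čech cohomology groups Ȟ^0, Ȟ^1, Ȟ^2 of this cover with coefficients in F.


nerve of the cover:
  A1={{q1},{q4},{q5},{q1,q2},{q1,q4},{q1,q5},{q2,q4},{q3,q4},{q3,q5},{q4,q5},{q1,q4,q5},{q2,q3,q4}} A2={{q3},{q4},{q1,q4},{q2,q3},{q2,q4},{q3,q4},{q3,q5},{q4,q5},{q1,q4,q5},{q2,q3,q4}} A3={{q2},{q4},{q1,q2},{q1,q4},{q2,q3},{q2,q4},{q3,q4},{q4,q5},{q1,q4,q5},{q2,q3,q4}}
  A12={{q4},{q1,q4},{q2,q4},{q3,q4},{q3,q5},{q4,q5},{q1,q4,q5},{q2,q3,q4}} A13={{q4},{q1,q2},{q1,q4},{q2,q4},{q3,q4},{q4,q5},{q1,q4,q5},{q2,q3,q4}} A23={{q4},{q1,q4},{q2,q3},{q2,q4},{q3,q4},{q4,q5},{q1,q4,q5},{q2,q3,q4}}
  A123={{q4},{q1,q4},{q2,q4},{q3,q4},{q4,q5},{q1,q4,q5},{q2,q3,q4}}
components per intersection:
  A1: {{q1},{q4},{q5},{q1,q2},{q1,q4},{q1,q5},{q2,q4},{q3,q4},{q3,q5},{q4,q5},{q1,q4,q5},{q2,q3,q4}}
  A2: {{q3},{q4},{q1,q4},{q2,q3},{q2,q4},{q3,q4},{q3,q5},{q4,q5},{q1,q4,q5},{q2,q3,q4}}
  A3: {{q2},{q4},{q1,q2},{q1,q4},{q2,q3},{q2,q4},{q3,q4},{q4,q5},{q1,q4,q5},{q2,q3,q4}}
  A12: {{q4},{q1,q4},{q2,q4},{q3,q4},{q4,q5},{q1,q4,q5},{q2,q3,q4}} {{q3,q5}}
  A13: {{q4},{q1,q4},{q2,q4},{q3,q4},{q4,q5},{q1,q4,q5},{q2,q3,q4}} {{q1,q2}}
  A23: {{q4},{q1,q4},{q2,q3},{q2,q4},{q3,q4},{q4,q5},{q1,q4,q5},{q2,q3,q4}}
  A123: {{q4},{q1,q4},{q2,q4},{q3,q4},{q4,q5},{q1,q4,q5},{q2,q3,q4}}
C dims 3,5,1; δ0: rk 2, SNF 1^2; δ1: rk 1, SNF 1^1
Ȟ^0 = (3 − 2) − 0 = 1, so Ȟ^0 ≅ Z
Ȟ^1 = (5 − 1) − 2 = 2, so Ȟ^1 ≅ Z^2
Ȟ^2 = (1 − 0) − 1 = 0, so Ȟ^2 ≅ 0

Ȟ^0(U;F) ≅ Z, Ȟ^1(U;F) ≅ Z^2, Ȟ^2(U;F) ≅ 0


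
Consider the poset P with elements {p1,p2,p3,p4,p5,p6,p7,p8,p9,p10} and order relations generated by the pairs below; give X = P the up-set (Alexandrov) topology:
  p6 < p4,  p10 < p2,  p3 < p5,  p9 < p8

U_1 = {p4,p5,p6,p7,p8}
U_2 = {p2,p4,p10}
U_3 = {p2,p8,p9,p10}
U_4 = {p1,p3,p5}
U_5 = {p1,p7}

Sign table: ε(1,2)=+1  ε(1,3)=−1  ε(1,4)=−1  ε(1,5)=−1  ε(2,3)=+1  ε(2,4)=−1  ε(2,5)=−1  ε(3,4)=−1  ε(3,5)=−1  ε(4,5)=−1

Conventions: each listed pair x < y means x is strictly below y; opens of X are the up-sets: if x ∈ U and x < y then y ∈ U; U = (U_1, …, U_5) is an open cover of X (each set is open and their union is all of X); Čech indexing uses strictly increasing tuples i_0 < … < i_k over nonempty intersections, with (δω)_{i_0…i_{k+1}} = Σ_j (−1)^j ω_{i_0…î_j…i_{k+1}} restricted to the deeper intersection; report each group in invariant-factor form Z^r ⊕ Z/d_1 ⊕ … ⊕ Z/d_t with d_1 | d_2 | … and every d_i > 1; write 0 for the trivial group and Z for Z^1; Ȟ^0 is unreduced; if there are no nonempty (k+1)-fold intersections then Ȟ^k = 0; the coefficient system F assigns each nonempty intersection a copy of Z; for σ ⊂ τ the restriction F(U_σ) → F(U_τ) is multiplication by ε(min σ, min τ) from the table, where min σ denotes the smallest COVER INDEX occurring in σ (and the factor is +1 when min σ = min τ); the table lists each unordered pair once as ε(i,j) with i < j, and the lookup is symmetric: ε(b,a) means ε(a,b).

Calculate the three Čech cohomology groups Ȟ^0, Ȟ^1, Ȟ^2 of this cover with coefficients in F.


nerve of the cover:
  U12={p4} U13={p8} U14={p5} U15={p7} U23={p2,p10} U45={p1}
C dims 5,6; δ0: rk 5, SNF 1^4·2
Ȟ^0 = (5 − 5) − 0 = 0, so Ȟ^0 ≅ 0
Ȟ^1 = (6 − 0) − 5 = 1 plus torsion [2], so Ȟ^1 ≅ Z ⊕ Z/2
Ȟ^2 = (0 − 0) − 0 = 0, so Ȟ^2 ≅ 0

Ȟ^0(U;F) ≅ 0, Ȟ^1(U;F) ≅ Z ⊕ Z/2, Ȟ^2(U;F) ≅ 0


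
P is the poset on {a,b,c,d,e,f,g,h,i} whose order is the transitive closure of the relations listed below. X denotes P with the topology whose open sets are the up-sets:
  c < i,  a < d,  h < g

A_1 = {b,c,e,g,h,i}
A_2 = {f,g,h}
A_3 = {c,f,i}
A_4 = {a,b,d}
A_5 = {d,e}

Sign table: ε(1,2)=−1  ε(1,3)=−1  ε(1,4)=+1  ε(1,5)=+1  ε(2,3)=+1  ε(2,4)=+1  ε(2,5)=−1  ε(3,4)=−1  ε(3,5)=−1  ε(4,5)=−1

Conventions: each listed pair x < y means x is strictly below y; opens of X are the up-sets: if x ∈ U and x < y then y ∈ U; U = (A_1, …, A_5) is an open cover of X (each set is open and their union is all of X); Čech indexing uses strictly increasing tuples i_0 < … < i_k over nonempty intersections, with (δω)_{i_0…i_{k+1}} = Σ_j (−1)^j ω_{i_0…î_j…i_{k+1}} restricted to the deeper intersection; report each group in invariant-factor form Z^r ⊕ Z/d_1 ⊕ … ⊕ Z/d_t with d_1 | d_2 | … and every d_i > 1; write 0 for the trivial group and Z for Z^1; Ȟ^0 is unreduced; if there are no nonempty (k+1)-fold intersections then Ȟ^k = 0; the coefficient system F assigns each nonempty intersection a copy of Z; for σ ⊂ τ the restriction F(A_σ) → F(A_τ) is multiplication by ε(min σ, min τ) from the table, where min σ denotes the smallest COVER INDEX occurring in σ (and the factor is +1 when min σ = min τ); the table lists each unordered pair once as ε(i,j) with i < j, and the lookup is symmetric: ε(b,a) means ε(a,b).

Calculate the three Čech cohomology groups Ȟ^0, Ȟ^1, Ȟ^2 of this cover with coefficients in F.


nerve of the cover:
  A12={g,h} A13={c,i} A14={b} A15={e} A23={f} A45={d}
C dims 5,6; δ0: rk 5, SNF 1^4·2
Ȟ^0 = (5 − 5) − 0 = 0, so Ȟ^0 ≅ 0
Ȟ^1 = (6 − 0) − 5 = 1 plus torsion [2], so Ȟ^1 ≅ Z ⊕ Z/2
Ȟ^2 = (0 − 0) − 0 = 0, so Ȟ^2 ≅ 0

Ȟ^0 ≅ 0, Ȟ^1 ≅ Z ⊕ Z/2 and Ȟ^2 ≅ 0


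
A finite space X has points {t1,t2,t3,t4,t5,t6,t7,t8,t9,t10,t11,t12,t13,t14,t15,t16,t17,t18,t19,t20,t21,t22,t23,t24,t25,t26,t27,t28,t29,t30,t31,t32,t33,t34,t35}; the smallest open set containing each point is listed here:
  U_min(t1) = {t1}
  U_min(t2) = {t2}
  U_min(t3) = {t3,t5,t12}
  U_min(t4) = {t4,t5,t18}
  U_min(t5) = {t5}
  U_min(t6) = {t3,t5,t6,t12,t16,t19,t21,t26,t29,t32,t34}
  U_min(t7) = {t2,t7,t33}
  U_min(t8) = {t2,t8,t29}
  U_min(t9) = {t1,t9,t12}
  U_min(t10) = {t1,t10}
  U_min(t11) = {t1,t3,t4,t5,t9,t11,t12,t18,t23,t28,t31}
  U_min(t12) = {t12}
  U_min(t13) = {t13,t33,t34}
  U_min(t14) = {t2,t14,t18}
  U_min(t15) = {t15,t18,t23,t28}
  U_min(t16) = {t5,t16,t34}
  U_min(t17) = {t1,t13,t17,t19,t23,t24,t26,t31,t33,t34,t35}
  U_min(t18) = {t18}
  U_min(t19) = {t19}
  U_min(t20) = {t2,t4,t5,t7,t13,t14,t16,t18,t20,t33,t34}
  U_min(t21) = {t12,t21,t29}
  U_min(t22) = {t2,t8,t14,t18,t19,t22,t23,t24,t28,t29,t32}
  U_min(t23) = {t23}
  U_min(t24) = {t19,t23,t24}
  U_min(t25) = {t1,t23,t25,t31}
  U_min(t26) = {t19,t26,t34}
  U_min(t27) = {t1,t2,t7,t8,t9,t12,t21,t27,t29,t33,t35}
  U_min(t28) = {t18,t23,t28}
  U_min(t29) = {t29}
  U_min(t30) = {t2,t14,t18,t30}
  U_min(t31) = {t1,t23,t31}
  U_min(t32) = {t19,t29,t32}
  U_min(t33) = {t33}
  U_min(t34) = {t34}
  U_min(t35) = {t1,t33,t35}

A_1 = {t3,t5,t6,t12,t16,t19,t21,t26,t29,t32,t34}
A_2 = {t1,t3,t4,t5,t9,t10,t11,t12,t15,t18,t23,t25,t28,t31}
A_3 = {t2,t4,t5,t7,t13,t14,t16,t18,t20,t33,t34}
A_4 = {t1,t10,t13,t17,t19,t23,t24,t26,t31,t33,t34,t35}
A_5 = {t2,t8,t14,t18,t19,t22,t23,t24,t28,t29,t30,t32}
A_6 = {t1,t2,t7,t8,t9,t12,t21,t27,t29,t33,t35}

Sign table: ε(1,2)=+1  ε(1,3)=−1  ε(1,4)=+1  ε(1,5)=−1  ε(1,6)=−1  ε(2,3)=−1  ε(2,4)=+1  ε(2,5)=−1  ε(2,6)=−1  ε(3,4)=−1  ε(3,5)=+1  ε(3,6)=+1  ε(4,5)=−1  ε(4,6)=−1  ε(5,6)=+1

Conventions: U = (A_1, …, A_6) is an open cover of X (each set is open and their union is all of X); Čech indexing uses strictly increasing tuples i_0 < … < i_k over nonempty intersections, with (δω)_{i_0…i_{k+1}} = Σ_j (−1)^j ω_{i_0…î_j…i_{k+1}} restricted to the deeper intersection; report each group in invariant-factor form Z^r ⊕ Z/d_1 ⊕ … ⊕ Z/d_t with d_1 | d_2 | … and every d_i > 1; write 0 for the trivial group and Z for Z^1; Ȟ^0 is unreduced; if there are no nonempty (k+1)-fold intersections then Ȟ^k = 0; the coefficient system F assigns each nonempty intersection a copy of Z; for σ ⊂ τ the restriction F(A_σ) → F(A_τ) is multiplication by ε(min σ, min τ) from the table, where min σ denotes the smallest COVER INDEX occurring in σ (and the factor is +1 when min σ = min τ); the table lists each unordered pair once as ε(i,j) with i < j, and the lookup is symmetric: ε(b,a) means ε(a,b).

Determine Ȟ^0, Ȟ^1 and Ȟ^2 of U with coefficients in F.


Ȟ^0(U;F) ≅ Z, Ȟ^1(U;F) ≅ 0 and Ȟ^2(U;F) ≅ Z/2

intersection data:
  A12={t3,t5,t12} A13={t5,t16,t34} A14={t19,t26,t34} A15={t19,t29,t32} A16={t12,t21,t29} A23={t4,t5,t18} A24={t1,t10,t23,t31} A25={t18,t23,t28} A26={t1,t9,t12} A34={t13,t33,t34} A35={t2,t14,t18} A36={t2,t7,t33} A45={t19,t23,t24} A46={t1,t33,t35} A56={t2,t8,t29}
  A123={t5} A126={t12} A134={t34} A145={t19} A156={t29} A235={t18} A245={t23} A246={t1} A346={t33} A356={t2}
C dims 6,15,10; δ0: rk 5, SNF 1^5; δ1: rk 10, SNF 1^9·2
Ȟ^0 = (6 − 5) − 0 = 1, so Ȟ^0 ≅ Z
Ȟ^1 = (15 − 10) − 5 = 0, so Ȟ^1 ≅ 0
Ȟ^2 = (10 − 0) − 10 = 0 plus torsion [2], so Ȟ^2 ≅ Z/2


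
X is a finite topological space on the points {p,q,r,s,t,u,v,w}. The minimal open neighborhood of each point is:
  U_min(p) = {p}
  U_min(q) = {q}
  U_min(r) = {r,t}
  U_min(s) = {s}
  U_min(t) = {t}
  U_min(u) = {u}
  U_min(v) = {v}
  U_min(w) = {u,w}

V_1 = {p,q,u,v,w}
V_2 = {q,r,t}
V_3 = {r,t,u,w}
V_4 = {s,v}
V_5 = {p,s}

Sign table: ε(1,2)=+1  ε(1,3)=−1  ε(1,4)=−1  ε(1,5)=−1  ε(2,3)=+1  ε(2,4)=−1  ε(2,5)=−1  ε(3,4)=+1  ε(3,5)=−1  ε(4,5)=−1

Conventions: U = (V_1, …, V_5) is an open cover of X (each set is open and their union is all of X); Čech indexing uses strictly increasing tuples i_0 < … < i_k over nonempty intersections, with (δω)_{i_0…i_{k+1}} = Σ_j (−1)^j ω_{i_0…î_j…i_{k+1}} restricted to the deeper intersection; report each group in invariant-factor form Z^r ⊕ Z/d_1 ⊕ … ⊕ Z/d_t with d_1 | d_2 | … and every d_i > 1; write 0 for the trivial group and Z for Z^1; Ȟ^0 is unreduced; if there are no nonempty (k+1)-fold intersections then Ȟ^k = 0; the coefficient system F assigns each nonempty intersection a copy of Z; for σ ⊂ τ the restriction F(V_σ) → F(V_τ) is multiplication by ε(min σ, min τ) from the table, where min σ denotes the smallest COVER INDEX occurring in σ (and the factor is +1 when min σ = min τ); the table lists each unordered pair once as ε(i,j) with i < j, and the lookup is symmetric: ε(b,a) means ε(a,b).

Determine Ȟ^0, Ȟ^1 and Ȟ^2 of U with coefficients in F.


Ȟ^0(U;F) ≅ 0; Ȟ^1(U;F) ≅ Z ⊕ Z/2; Ȟ^2(U;F) ≅ 0

cover nerve:
  V12={q} V13={u,w} V14={v} V15={p} V23={r,t} V45={s}
C dims 5,6; δ0: rk 5, SNF 1^4·2
Ȟ^0: (5−5)−0=0 ⇒ 0
Ȟ^1: (6−0)−5=1 plus torsion [2] ⇒ Z ⊕ Z/2
Ȟ^2: (0−0)−0=0 ⇒ 0


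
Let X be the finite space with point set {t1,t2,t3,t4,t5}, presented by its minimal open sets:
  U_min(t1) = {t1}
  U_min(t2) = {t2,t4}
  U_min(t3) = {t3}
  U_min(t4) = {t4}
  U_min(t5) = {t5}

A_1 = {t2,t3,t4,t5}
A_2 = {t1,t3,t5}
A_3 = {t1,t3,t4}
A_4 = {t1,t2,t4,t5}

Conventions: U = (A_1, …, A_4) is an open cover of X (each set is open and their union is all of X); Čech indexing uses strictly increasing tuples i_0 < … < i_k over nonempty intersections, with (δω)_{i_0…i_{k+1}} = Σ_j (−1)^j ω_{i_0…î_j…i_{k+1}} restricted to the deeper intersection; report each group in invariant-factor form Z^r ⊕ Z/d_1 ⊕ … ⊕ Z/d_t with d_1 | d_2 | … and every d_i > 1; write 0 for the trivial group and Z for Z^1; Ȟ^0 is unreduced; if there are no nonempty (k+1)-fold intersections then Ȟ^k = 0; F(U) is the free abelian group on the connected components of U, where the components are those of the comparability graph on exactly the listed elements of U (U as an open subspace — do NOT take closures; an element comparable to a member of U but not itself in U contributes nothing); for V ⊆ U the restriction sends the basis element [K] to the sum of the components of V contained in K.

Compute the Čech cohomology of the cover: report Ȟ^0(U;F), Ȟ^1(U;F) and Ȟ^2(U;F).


Ȟ^0 ≅ Z^4; Ȟ^1 ≅ 0; Ȟ^2 ≅ 0

nonempty intersections:
  A12={t3,t5} A13={t3,t4} A14={t2,t4,t5} A23={t1,t3} A24={t1,t5} A34={t1,t4}
  A123={t3} A124={t5} A134={t4} A234={t1}
components per intersection:
  A1: {t2,t4} {t3} {t5}
  A2: {t1} {t3} {t5}
  A3: {t1} {t3} {t4}
  A4: {t1} {t2,t4} {t5}
  A12: {t3} {t5}
  A13: {t3} {t4}
  A14: {t2,t4} {t5}
  A23: {t1} {t3}
  A24: {t1} {t5}
  A34: {t1} {t4}
  A123: {t3}
  A124: {t5}
  A134: {t4}
  A234: {t1}
C dims 12,12,4; δ0: rk 8, SNF 1^8; δ1: rk 4, SNF 1^4
Ȟ^0: (12−8)−0=4 ⇒ Z^4
Ȟ^1: (12−4)−8=0 ⇒ 0
Ȟ^2: (4−0)−4=0 ⇒ 0


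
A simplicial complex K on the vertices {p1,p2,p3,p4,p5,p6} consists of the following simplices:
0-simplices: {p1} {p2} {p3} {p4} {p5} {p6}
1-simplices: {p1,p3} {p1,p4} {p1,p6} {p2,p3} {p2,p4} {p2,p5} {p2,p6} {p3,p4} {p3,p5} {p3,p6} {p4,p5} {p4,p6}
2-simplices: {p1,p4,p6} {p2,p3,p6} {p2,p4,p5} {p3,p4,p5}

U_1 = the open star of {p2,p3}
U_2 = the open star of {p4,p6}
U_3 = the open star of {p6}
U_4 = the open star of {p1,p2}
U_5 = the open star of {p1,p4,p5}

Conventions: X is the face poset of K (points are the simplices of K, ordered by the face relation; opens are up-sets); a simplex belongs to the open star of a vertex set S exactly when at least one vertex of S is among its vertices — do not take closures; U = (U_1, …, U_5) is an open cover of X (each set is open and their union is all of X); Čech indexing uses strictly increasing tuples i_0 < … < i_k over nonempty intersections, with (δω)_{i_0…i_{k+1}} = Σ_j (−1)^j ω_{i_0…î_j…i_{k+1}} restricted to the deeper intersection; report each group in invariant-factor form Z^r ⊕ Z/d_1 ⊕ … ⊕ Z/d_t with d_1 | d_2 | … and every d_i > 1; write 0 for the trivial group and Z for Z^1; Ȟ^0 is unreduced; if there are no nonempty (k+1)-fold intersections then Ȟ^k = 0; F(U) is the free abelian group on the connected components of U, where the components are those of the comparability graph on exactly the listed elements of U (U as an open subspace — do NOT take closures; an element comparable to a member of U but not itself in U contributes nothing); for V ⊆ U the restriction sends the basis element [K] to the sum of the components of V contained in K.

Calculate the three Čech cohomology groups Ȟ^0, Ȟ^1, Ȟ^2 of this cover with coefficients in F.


nerve simplices:
  U1={{p2},{p3},{p1,p3},{p2,p3},{p2,p4},{p2,p5},{p2,p6},{p3,p4},{p3,p5},{p3,p6},{p2,p3,p6},{p2,p4,p5},{p3,p4,p5}} U2={{p4},{p6},{p1,p4},{p1,p6},{p2,p4},{p2,p6},{p3,p4},{p3,p6},{p4,p5},{p4,p6},{p1,p4,p6},{p2,p3,p6},{p2,p4,p5},{p3,p4,p5}} U3={{p6},{p1,p6},{p2,p6},{p3,p6},{p4,p6},{p1,p4,p6},{p2,p3,p6}} U4={{p1},{p2},{p1,p3},{p1,p4},{p1,p6},{p2,p3},{p2,p4},{p2,p5},{p2,p6},{p1,p4,p6},{p2,p3,p6},{p2,p4,p5}} U5={{p1},{p4},{p5},{p1,p3},{p1,p4},{p1,p6},{p2,p4},{p2,p5},{p3,p4},{p3,p5},{p4,p5},{p4,p6},{p1,p4,p6},{p2,p4,p5},{p3,p4,p5}}
  U12={{p2,p4},{p2,p6},{p3,p4},{p3,p6},{p2,p3,p6},{p2,p4,p5},{p3,p4,p5}} U13={{p2,p6},{p3,p6},{p2,p3,p6}} U14={{p2},{p1,p3},{p2,p3},{p2,p4},{p2,p5},{p2,p6},{p2,p3,p6},{p2,p4,p5}} U15={{p1,p3},{p2,p4},{p2,p5},{p3,p4},{p3,p5},{p2,p4,p5},{p3,p4,p5}} U23={{p6},{p1,p6},{p2,p6},{p3,p6},{p4,p6},{p1,p4,p6},{p2,p3,p6}} U24={{p1,p4},{p1,p6},{p2,p4},{p2,p6},{p1,p4,p6},{p2,p3,p6},{p2,p4,p5}} U25={{p4},{p1,p4},{p1,p6},{p2,p4},{p3,p4},{p4,p5},{p4,p6},{p1,p4,p6},{p2,p4,p5},{p3,p4,p5}} U34={{p1,p6},{p2,p6},{p1,p4,p6},{p2,p3,p6}} U35={{p1,p6},{p4,p6},{p1,p4,p6}} U45={{p1},{p1,p3},{p1,p4},{p1,p6},{p2,p4},{p2,p5},{p1,p4,p6},{p2,p4,p5}}
  U123={{p2,p6},{p3,p6},{p2,p3,p6}} U124={{p2,p4},{p2,p6},{p2,p3,p6},{p2,p4,p5}} U125={{p2,p4},{p3,p4},{p2,p4,p5},{p3,p4,p5}} U134={{p2,p6},{p2,p3,p6}} U145={{p1,p3},{p2,p4},{p2,p5},{p2,p4,p5}} U234={{p1,p6},{p2,p6},{p1,p4,p6},{p2,p3,p6}} U235={{p1,p6},{p4,p6},{p1,p4,p6}} U245={{p1,p4},{p1,p6},{p2,p4},{p1,p4,p6},{p2,p4,p5}} U345={{p1,p6},{p1,p4,p6}}
  U1234={{p2,p6},{p2,p3,p6}} U1245={{p2,p4},{p2,p4,p5}} U2345={{p1,p6},{p1,p4,p6}}
components per intersection:
  U1: {{p2},{p3},{p1,p3},{p2,p3},{p2,p4},{p2,p5},{p2,p6},{p3,p4},{p3,p5},{p3,p6},{p2,p3,p6},{p2,p4,p5},{p3,p4,p5}}
  U2: {{p4},{p6},{p1,p4},{p1,p6},{p2,p4},{p2,p6},{p3,p4},{p3,p6},{p4,p5},{p4,p6},{p1,p4,p6},{p2,p3,p6},{p2,p4,p5},{p3,p4,p5}}
  U3: {{p6},{p1,p6},{p2,p6},{p3,p6},{p4,p6},{p1,p4,p6},{p2,p3,p6}}
  U4: {{p1},{p1,p3},{p1,p4},{p1,p6},{p1,p4,p6}} {{p2},{p2,p3},{p2,p4},{p2,p5},{p2,p6},{p2,p3,p6},{p2,p4,p5}}
  U5: {{p1},{p4},{p5},{p1,p3},{p1,p4},{p1,p6},{p2,p4},{p2,p5},{p3,p4},{p3,p5},{p4,p5},{p4,p6},{p1,p4,p6},{p2,p4,p5},{p3,p4,p5}}
  U12: {{p2,p4},{p2,p4,p5}} {{p2,p6},{p3,p6},{p2,p3,p6}} {{p3,p4},{p3,p4,p5}}
  U13: {{p2,p6},{p3,p6},{p2,p3,p6}}
  U14: {{p2},{p2,p3},{p2,p4},{p2,p5},{p2,p6},{p2,p3,p6},{p2,p4,p5}} {{p1,p3}}
  U15: {{p1,p3}} {{p2,p4},{p2,p5},{p2,p4,p5}} {{p3,p4},{p3,p5},{p3,p4,p5}}
  U23: {{p6},{p1,p6},{p2,p6},{p3,p6},{p4,p6},{p1,p4,p6},{p2,p3,p6}}
  U24: {{p1,p4},{p1,p6},{p1,p4,p6}} {{p2,p4},{p2,p4,p5}} {{p2,p6},{p2,p3,p6}}
  U25: {{p4},{p1,p4},{p1,p6},{p2,p4},{p3,p4},{p4,p5},{p4,p6},{p1,p4,p6},{p2,p4,p5},{p3,p4,p5}}
  U34: {{p1,p6},{p1,p4,p6}} {{p2,p6},{p2,p3,p6}}
  U35: {{p1,p6},{p4,p6},{p1,p4,p6}}
  U45: {{p1},{p1,p3},{p1,p4},{p1,p6},{p1,p4,p6}} {{p2,p4},{p2,p5},{p2,p4,p5}}
  U123: {{p2,p6},{p3,p6},{p2,p3,p6}}
  U124: {{p2,p4},{p2,p4,p5}} {{p2,p6},{p2,p3,p6}}
  U125: {{p2,p4},{p2,p4,p5}} {{p3,p4},{p3,p4,p5}}
  U134: {{p2,p6},{p2,p3,p6}}
  U145: {{p1,p3}} {{p2,p4},{p2,p5},{p2,p4,p5}}
  U234: {{p1,p6},{p1,p4,p6}} {{p2,p6},{p2,p3,p6}}
  U235: {{p1,p6},{p4,p6},{p1,p4,p6}}
  U245: {{p1,p4},{p1,p6},{p1,p4,p6}} {{p2,p4},{p2,p4,p5}}
  U345: {{p1,p6},{p1,p4,p6}}
  U1234: {{p2,p6},{p2,p3,p6}}
  U1245: {{p2,p4},{p2,p4,p5}}
  U2345: {{p1,p6},{p1,p4,p6}}
C dims 6,19,14,3; δ0: rk 5, SNF 1^5; δ1: rk 11, SNF 1^11; δ2: rk 3, SNF 1^3
degree 0: 6−5−0 = 1 → Ȟ^0 ≅ Z
degree 1: 19−11−5 = 3 → Ȟ^1 ≅ Z^3
degree 2: 14−3−11 = 0 → Ȟ^2 ≅ 0

Ȟ^0 ≅ Z; Ȟ^1 ≅ Z^3; Ȟ^2 ≅ 0
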